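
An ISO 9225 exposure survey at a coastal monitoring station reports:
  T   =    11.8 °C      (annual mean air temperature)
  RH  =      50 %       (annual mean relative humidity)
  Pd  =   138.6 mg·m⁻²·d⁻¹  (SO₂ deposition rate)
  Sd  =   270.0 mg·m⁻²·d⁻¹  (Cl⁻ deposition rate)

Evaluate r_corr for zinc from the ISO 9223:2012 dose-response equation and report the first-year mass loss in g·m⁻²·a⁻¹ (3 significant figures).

zinc: T>10 °C ⇒ hinge -0.071·(11.8−10) = -0.1278
  SO₂ term: 0.0129·138.6^0.44·exp(0.046·50-0.1278) = 0.9916
  Cl⁻ term: 0.0175·270.0^0.57·exp(0.008·50+0.085·11.8) = 1.731
  r_corr = 0.9916 + 1.731 = 2.722 μm/a
Convert to mass loss: 2.722 μm/a × 7.14 g/cm³ = 19.44 g·m⁻²·a⁻¹

r_corr = 19.4 g·m⁻²·a⁻¹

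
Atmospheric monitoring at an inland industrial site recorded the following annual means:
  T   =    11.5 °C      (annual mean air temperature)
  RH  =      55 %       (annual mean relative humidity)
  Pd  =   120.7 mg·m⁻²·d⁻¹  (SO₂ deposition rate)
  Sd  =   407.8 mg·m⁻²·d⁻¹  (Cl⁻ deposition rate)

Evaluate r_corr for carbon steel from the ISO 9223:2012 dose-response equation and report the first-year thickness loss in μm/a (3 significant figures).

r_corr = 101 μm/a

carbon steel: f(T) = -0.054·(T−10) [T>10 °C] = -0.0810
  SO₂ term: 1.77·120.7^0.52·exp(0.02·55-0.0810) = 59.29
  Cl⁻ term: 0.102·407.8^0.62·exp(0.033·55+0.04·11.5) = 41.22
  r_corr = 59.29 + 41.22 = 100.5 μm/a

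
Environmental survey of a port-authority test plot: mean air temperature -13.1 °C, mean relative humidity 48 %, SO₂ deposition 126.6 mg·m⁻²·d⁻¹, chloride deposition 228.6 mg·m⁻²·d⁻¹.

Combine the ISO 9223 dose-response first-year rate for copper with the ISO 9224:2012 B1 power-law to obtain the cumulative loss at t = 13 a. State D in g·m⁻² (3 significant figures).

D(13) = 7.38 g·m⁻²

copper: T≤10 °C ⇒ hinge +0.126·(-13.1−10) = -2.9106
  SO₂ term: 0.0053·126.6^0.26·exp(0.059·48-2.9106) = 0.01725
  Cl⁻ term: 0.01025·228.6^0.27·exp(0.036·48+0.049·-13.1) = 0.1316
  sum: 0.01725 + 0.1316 → r_corr = 0.1489 μm/a
ISO 9224: D(t) = r_corr · t^b with b = 0.667 (copper, B1)
  D(13) = 0.1489 × 13^0.667 = 0.1489 × 5.534 = 0.8238 μm
  Mass loss = 0.8238 μm × 8.96 g/cm³ = 7.382 g·m⁻²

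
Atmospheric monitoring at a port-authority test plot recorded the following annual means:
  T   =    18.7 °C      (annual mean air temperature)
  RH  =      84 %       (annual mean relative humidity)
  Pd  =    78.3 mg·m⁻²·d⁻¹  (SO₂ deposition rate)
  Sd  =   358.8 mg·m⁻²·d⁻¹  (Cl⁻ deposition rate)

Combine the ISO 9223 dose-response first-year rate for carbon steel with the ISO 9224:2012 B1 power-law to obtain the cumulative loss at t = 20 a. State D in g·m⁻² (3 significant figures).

carbon steel: T>10 °C ⇒ hinge -0.054·(18.7−10) = -0.4698
  Pd branch = 1.77·Pd^0.52·e^(0.02·RH+f) = 57.32 μm/a
  Sd branch = 0.102·Sd^0.62·e^(0.033·RH+0.04·T) = 132.2 μm/a
  r_corr = 57.32 + 132.2 = 189.5 μm/a
ISO 9224: D(t) = r_corr · t^b with b = 0.523 (carbon steel, B1)
  D(20) = 189.5 × 20^0.523 = 189.5 × 4.791 = 908.2 μm
  Mass loss = 908.2 μm × 7.85 g/cm³ = 7129 g·m⁻²

D(20) = 7.13e+03 g·m⁻²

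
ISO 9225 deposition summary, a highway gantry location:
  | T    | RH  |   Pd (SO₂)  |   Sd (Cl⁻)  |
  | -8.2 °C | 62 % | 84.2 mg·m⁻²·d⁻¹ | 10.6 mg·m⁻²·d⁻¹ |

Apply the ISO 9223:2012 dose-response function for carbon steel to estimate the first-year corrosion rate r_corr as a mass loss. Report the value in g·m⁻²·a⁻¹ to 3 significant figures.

r_corr = 50.7 g·m⁻²·a⁻¹

carbon steel: f(T) = +0.150·(T−10) [T≤10 °C] = -2.7300
  SO₂ term: 1.77·84.2^0.52·exp(0.02·62-2.7300) = 4
  Sd branch = 0.102·Sd^0.62·e^(0.033·RH+0.04·T) = 2.457 μm/a
  r_corr = 4 + 2.457 = 6.457 μm/a
Convert to mass loss: 6.457 μm/a × 7.85 g/cm³ = 50.69 g·m⁻²·a⁻¹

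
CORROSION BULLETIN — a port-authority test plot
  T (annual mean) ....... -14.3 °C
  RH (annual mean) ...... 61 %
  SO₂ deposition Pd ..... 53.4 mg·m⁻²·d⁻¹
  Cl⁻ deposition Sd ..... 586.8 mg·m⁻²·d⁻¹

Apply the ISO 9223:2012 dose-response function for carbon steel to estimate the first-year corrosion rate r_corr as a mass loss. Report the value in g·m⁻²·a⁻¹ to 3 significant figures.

r_corr = 186 g·m⁻²·a⁻¹

carbon steel: T≤10 °C ⇒ hinge +0.150·(-14.3−10) = -3.6450
  SO₂ term: 1.77·53.4^0.52·exp(0.02·61-3.6450) = 1.239
  Cl⁻ term: 0.102·586.8^0.62·exp(0.033·61+0.04·-14.3) = 22.43
  sum: 1.239 + 22.43 → r_corr = 23.67 μm/a
Convert to mass loss: 23.67 μm/a × 7.85 g/cm³ = 185.8 g·m⁻²·a⁻¹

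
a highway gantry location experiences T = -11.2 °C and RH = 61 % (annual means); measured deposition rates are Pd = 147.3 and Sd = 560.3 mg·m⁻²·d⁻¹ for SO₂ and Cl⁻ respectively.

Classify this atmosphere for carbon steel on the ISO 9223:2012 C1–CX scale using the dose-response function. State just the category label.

C3

carbon steel: T≤10 °C ⇒ hinge +0.150·(-11.2−10) = -3.1800
  SO₂ term: 1.77·147.3^0.52·exp(0.02·61-3.1800) = 3.344
  Cl⁻ term: 0.102·560.3^0.62·exp(0.033·61+0.04·-11.2) = 24.68
  r_corr = 3.344 + 24.68 = 28.02 μm/a
ISO 9223 Table 2 (carbon steel): 25 < 28 ≤ 50 μm/a ⇒ C3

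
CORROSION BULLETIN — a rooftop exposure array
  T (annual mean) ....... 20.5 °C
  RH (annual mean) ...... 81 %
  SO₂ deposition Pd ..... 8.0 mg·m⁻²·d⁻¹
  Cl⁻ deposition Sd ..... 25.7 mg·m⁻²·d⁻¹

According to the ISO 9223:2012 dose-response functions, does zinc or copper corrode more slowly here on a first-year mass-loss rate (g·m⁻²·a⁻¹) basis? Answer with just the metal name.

zinc: temperature factor f = -0.071·(10.5) = -0.7455
  SO₂ term: 0.0129·8.0^0.44·exp(0.046·81-0.7455) = 0.6344
  Sd branch = 0.0175·Sd^0.57·e^(0.008·RH+0.085·T) = 1.216 μm/a
  r_corr = 0.6344 + 1.216 = 1.85 μm/a
  mass loss = 1.85 μm/a × 7.14 g/cm³ = 13.21 g·m⁻²·a⁻¹
copper: temperature factor f = -0.080·(10.5) = -0.8400
  Pd branch = 0.0053·Pd^0.26·e^(0.059·RH+f) = 0.4675 μm/a
  Cl⁻ term: 0.01025·25.7^0.27·exp(0.036·81+0.049·20.5) = 1.242
  r_corr = 0.4675 + 1.242 = 1.709 μm/a
  mass loss = 1.709 μm/a × 8.96 g/cm³ = 15.32 g·m⁻²·a⁻¹
Ordering by g·m⁻²·a⁻¹: copper (15.3) > zinc (13.2)

zinc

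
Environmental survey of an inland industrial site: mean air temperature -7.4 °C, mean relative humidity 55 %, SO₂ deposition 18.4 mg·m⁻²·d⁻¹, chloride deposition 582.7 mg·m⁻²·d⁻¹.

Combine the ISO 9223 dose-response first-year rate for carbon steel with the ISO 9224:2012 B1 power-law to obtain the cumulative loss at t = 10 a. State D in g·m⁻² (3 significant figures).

carbon steel: f(T) = +0.150·(T−10) [T≤10 °C] = -2.6100
  Pd branch = 1.77·Pd^0.52·e^(0.02·RH+f) = 1.778 μm/a
  Sd branch = 0.102·Sd^0.62·e^(0.033·RH+0.04·T) = 24.15 μm/a
  r_corr = 1.778 + 24.15 = 25.93 μm/a
Power-law: D(10) = r_corr · 10^0.523
  D(10) = 25.93 × 10^0.523 = 25.93 × 3.334 = 86.44 μm
  Mass loss = 86.44 μm × 7.85 g/cm³ = 678.6 g·m⁻²

D(10) = 679 g·m⁻²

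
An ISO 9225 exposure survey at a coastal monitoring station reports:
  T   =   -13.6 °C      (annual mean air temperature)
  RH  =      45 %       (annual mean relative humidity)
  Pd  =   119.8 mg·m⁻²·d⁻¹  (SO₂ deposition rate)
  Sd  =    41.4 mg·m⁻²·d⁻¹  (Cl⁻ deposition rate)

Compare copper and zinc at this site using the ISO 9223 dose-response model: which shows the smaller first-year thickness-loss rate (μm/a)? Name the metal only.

copper

copper: temperature factor f = +0.126·(-23.6) = -2.9736
  SO₂ term: 0.0053·119.8^0.26·exp(0.059·45-2.9736) = 0.01338
  Sd branch = 0.01025·Sd^0.27·e^(0.036·RH+0.049·T) = 0.07269 μm/a
  r_corr = 0.01338 + 0.07269 = 0.08606 μm/a
zinc: f(T) = +0.038·(T−10) [T≤10 °C] = -0.8968
  SO₂ term: 0.0129·119.8^0.44·exp(0.046·45-0.8968) = 0.3425
  Cl⁻ term: 0.0175·41.4^0.57·exp(0.008·45+0.085·-13.6) = 0.06592
  r_corr = 0.3425 + 0.06592 = 0.4084 μm/a
Ordering by μm/a: zinc (0.408) > copper (0.0861)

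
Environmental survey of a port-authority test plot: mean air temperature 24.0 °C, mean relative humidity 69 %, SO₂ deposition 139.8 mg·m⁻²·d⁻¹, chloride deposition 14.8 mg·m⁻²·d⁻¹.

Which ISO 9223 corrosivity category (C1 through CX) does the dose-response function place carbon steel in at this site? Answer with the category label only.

carbon steel: f(T) = -0.054·(T−10) [T>10 °C] = -0.7560
  sulphur-dioxide contribution → 43.12 μm/a
  chloride contribution → 13.8 μm/a
  total first-year rate 56.92 μm/a
Category bounds: 50…80 μm/a bracket r_corr ⇒ C4

C4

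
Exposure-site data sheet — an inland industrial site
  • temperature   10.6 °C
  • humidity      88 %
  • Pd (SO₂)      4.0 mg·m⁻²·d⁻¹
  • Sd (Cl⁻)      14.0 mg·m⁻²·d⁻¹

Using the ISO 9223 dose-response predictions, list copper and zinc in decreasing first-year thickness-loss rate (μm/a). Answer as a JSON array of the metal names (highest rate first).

["copper", "zinc"]

copper: f(T) = -0.080·(T−10) [T>10 °C] = -0.0480
  sulphur-dioxide contribution → 1.303 μm/a
  chloride contribution → 0.8348 μm/a
  total first-year rate 2.137 μm/a
zinc: T>10 °C ⇒ hinge -0.071·(10.6−10) = -0.0426
  sulphur-dioxide contribution → 1.303 μm/a
  chloride contribution → 0.3921 μm/a
  total first-year rate 1.695 μm/a
Ordering by μm/a: copper (2.14) > zinc (1.7)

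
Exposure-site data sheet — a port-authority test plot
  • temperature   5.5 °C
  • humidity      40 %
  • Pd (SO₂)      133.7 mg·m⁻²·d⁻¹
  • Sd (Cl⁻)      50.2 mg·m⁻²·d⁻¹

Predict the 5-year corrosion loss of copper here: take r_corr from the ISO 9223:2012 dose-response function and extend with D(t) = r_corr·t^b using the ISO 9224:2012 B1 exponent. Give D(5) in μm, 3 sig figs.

copper: f(T) = +0.126·(T−10) [T≤10 °C] = -0.5670
  sulphur-dioxide contribution → 0.1137 μm/a
  chloride contribution → 0.1631 μm/a
  ⇒ r_corr(copper) = 0.2768 μm/a
ISO 9224: D(t) = r_corr · t^b with b = 0.667 (copper, B1)
  D(5) = 0.2768 × 5^0.667 = 0.2768 × 2.926 = 0.8097 μm

D(5) = 0.810 μm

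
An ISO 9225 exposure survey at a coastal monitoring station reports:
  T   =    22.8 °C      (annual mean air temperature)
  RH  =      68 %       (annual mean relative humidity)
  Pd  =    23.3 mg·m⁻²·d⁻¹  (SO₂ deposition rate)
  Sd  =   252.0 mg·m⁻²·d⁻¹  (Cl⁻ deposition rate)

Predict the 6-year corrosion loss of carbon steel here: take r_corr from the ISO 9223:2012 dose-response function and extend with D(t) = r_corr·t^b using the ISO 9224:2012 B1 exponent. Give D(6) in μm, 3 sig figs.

D(6) = 234 μm

carbon steel: T>10 °C ⇒ hinge -0.054·(22.8−10) = -0.6912
  Pd branch = 1.77·Pd^0.52·e^(0.02·RH+f) = 17.76 μm/a
  Cl⁻ term: 0.102·252.0^0.62·exp(0.033·68+0.04·22.8) = 73.81
  r_corr = 17.76 + 73.81 = 91.57 μm/a
Long-term exponent b (ISO 9224 Table 2, B1) = 0.523
  D(6) = 91.57 × 6^0.523 = 91.57 × 2.553 = 233.7 μm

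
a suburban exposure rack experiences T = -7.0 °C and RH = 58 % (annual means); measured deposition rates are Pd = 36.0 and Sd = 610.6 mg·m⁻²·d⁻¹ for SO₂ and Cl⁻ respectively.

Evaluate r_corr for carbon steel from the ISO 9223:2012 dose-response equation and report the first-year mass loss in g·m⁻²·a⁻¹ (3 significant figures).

r_corr = 241 g·m⁻²·a⁻¹

carbon steel: T≤10 °C ⇒ hinge +0.150·(-7.0−10) = -2.5500
  sulphur-dioxide contribution → 2.842 μm/a
  chloride contribution → 27.89 μm/a
  ⇒ r_corr(carbon steel) = 30.73 μm/a
Convert to mass loss: 30.73 μm/a × 7.85 g/cm³ = 241.2 g·m⁻²·a⁻¹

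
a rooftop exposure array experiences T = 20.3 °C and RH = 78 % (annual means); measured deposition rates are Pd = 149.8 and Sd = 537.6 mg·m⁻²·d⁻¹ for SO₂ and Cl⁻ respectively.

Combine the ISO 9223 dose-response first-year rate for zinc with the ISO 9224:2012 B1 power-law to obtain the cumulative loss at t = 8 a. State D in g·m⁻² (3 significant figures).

zinc: temperature factor f = -0.071·(10.3) = -0.7313
  SO₂ term: 0.0129·149.8^0.44·exp(0.046·78-0.7313) = 2.035
  Cl⁻ term: 0.0175·537.6^0.57·exp(0.008·78+0.085·20.3) = 6.604
  r_corr = 2.035 + 6.604 = 8.638 μm/a
ISO 9224: D(t) = r_corr · t^b with b = 0.813 (zinc, B1)
  D(8) = 8.638 × 8^0.813 = 8.638 × 5.423 = 46.84 μm
  Mass loss = 46.84 μm × 7.14 g/cm³ = 334.4 g·m⁻²

D(8) = 334 g·m⁻²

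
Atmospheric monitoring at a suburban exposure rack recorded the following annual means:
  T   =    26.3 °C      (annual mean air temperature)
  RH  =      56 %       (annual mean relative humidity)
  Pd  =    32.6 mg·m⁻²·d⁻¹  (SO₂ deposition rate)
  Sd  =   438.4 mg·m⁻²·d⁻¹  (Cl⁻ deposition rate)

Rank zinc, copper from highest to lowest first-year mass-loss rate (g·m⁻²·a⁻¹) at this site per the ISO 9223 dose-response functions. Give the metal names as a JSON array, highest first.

zinc: f(T) = -0.071·(T−10) [T>10 °C] = -1.1573
  SO₂ term: 0.0129·32.6^0.44·exp(0.046·56-1.1573) = 0.2469
  Sd branch = 0.0175·Sd^0.57·e^(0.008·RH+0.085·T) = 8.21 μm/a
  sum: 0.2469 + 8.21 → r_corr = 8.457 μm/a
  mass loss = 8.457 μm/a × 7.14 g/cm³ = 60.38 g·m⁻²·a⁻¹
copper: f(T) = -0.080·(T−10) [T>10 °C] = -1.3040
  Pd branch = 0.0053·Pd^0.26·e^(0.059·RH+f) = 0.0969 μm/a
  Sd branch = 0.01025·Sd^0.27·e^(0.036·RH+0.049·T) = 1.443 μm/a
  sum: 0.0969 + 1.443 → r_corr = 1.54 μm/a
  mass loss = 1.54 μm/a × 8.96 g/cm³ = 13.8 g·m⁻²·a⁻¹
Ordering by g·m⁻²·a⁻¹: zinc (60.4) > copper (13.8)

["zinc", "copper"]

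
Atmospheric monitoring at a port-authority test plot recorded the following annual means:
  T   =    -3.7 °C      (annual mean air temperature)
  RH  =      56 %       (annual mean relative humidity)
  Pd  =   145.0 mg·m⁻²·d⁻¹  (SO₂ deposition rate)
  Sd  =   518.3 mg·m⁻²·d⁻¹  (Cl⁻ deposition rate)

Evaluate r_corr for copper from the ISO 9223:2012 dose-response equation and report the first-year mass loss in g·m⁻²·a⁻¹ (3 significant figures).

r_corr = 3.95 g·m⁻²·a⁻¹

copper: temperature factor f = +0.126·(-13.7) = -1.7262
  sulphur-dioxide contribution → 0.09364 μm/a
  chloride contribution → 0.3471 μm/a
  total first-year rate 0.4407 μm/a
Convert to mass loss: 0.4407 μm/a × 8.96 g/cm³ = 3.949 g·m⁻²·a⁻¹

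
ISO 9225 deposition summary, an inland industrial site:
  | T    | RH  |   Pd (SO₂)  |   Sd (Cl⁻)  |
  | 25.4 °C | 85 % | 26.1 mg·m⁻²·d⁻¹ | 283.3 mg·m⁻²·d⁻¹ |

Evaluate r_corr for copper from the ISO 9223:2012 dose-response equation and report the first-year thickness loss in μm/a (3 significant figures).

r_corr = 4.03 μm/a

copper: f(T) = -0.080·(T−10) [T>10 °C] = -1.2320
  sulphur-dioxide contribution → 0.5439 μm/a
  chloride contribution → 3.486 μm/a
  total first-year rate 4.03 μm/a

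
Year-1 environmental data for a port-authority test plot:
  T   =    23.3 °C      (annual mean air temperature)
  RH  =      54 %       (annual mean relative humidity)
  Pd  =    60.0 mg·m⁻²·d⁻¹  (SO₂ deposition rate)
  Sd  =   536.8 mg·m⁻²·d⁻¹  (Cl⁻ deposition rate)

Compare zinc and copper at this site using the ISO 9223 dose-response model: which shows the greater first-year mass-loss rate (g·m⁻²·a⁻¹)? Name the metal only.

zinc

zinc: temperature factor f = -0.071·(13.3) = -0.9443
  sulphur-dioxide contribution → 0.3645 μm/a
  chloride contribution → 7.027 μm/a
  ⇒ r_corr(zinc) = 7.391 μm/a
  mass loss = 7.391 μm/a × 7.14 g/cm³ = 52.77 g·m⁻²·a⁻¹
copper: f(T) = -0.080·(T−10) [T>10 °C] = -1.0640
  sulphur-dioxide contribution → 0.1283 μm/a
  chloride contribution → 1.224 μm/a
  ⇒ r_corr(copper) = 1.353 μm/a
  mass loss = 1.353 μm/a × 8.96 g/cm³ = 12.12 g·m⁻²·a⁻¹
Ordering by g·m⁻²·a⁻¹: zinc (52.8) > copper (12.1)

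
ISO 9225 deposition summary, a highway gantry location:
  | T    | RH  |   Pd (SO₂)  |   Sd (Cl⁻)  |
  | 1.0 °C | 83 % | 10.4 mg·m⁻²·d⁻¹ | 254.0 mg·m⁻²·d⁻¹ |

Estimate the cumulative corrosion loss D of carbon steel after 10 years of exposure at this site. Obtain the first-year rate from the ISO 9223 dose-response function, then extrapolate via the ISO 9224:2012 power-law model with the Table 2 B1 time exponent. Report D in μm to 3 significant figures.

carbon steel: f(T) = +0.150·(T−10) [T≤10 °C] = -1.3500
  sulphur-dioxide contribution → 8.156 μm/a
  chloride contribution → 50.87 μm/a
  ⇒ r_corr(carbon steel) = 59.03 μm/a
Long-term exponent b (ISO 9224 Table 2, B1) = 0.523
  D(10) = 59.03 × 10^0.523 = 59.03 × 3.334 = 196.8 μm

D(10) = 197 μm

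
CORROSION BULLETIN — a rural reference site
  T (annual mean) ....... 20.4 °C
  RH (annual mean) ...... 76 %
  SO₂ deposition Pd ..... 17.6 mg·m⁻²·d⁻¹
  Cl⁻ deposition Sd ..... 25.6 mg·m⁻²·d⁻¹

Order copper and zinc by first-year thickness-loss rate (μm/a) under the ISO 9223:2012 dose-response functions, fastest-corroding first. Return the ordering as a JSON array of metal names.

copper: f(T) = -0.080·(T−10) [T>10 °C] = -0.8320
  sulphur-dioxide contribution → 0.4307 μm/a
  chloride contribution → 1.031 μm/a
  ⇒ r_corr(copper) = 1.462 μm/a
zinc: temperature factor f = -0.071·(10.4) = -0.7384
  sulphur-dioxide contribution → 0.7182 μm/a
  chloride contribution → 1.156 μm/a
  total first-year rate 1.874 μm/a
Ordering by μm/a: zinc (1.87) > copper (1.46)

["zinc", "copper"]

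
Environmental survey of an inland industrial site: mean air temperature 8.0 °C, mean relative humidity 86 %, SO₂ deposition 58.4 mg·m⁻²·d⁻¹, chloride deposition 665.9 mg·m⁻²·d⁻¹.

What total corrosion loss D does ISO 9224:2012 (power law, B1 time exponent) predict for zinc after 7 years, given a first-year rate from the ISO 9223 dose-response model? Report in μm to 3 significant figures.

D(7) = 31.8 μm

zinc: temperature factor f = +0.038·(-2.0) = -0.0760
  Pd branch = 0.0129·Pd^0.44·e^(0.046·RH+f) = 3.74 μm/a
  Sd branch = 0.0175·Sd^0.57·e^(0.008·RH+0.085·T) = 2.796 μm/a
  sum: 3.74 + 2.796 → r_corr = 6.536 μm/a
Power-law: D(7) = r_corr · 7^0.813
  D(7) = 6.536 × 7^0.813 = 6.536 × 4.865 = 31.8 μm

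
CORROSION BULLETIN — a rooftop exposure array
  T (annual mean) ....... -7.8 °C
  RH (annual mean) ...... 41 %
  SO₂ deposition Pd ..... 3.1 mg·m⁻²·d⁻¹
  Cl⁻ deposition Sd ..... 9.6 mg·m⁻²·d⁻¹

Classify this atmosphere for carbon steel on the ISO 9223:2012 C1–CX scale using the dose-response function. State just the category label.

carbon steel: T≤10 °C ⇒ hinge +0.150·(-7.8−10) = -2.6700
  Pd branch = 1.77·Pd^0.52·e^(0.02·RH+f) = 0.5012 μm/a
  Cl⁻ term: 0.102·9.6^0.62·exp(0.033·41+0.04·-7.8) = 1.174
  sum: 0.5012 + 1.174 → r_corr = 1.675 μm/a
ISO 9223 Table 2 (carbon steel): 1.3 < 1.68 ≤ 25 μm/a ⇒ C2

C2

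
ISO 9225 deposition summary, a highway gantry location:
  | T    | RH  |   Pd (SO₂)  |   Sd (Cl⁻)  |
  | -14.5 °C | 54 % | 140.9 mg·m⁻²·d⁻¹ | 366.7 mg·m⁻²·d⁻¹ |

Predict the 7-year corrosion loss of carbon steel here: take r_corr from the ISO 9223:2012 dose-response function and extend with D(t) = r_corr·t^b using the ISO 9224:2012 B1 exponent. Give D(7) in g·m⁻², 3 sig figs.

D(7) = 324 g·m⁻²

carbon steel: f(T) = +0.150·(T−10) [T≤10 °C] = -3.6750
  Pd branch = 1.77·Pd^0.52·e^(0.02·RH+f) = 1.731 μm/a
  Cl⁻ term: 0.102·366.7^0.62·exp(0.033·54+0.04·-14.5) = 13.2
  sum: 1.731 + 13.2 → r_corr = 14.93 μm/a
Long-term exponent b (ISO 9224 Table 2, B1) = 0.523
  D(7) = 14.93 × 7^0.523 = 14.93 × 2.767 = 41.31 μm
  Mass loss = 41.31 μm × 7.85 g/cm³ = 324.3 g·m⁻²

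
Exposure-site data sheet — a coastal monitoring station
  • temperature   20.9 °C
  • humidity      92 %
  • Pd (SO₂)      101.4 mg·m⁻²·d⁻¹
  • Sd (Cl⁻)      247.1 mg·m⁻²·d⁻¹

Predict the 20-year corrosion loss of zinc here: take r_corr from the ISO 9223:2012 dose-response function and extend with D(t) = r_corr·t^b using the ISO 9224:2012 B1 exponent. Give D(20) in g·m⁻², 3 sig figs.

D(20) = 662 g·m⁻²

zinc: temperature factor f = -0.071·(10.9) = -0.7739
  Pd branch = 0.0129·Pd^0.44·e^(0.046·RH+f) = 3.127 μm/a
  Cl⁻ term: 0.0175·247.1^0.57·exp(0.008·92+0.085·20.9) = 4.99
  r_corr = 3.127 + 4.99 = 8.117 μm/a
ISO 9224: D(t) = r_corr · t^b with b = 0.813 (zinc, B1)
  D(20) = 8.117 × 20^0.813 = 8.117 × 11.42 = 92.71 μm
  Mass loss = 92.71 μm × 7.14 g/cm³ = 662 g·m⁻²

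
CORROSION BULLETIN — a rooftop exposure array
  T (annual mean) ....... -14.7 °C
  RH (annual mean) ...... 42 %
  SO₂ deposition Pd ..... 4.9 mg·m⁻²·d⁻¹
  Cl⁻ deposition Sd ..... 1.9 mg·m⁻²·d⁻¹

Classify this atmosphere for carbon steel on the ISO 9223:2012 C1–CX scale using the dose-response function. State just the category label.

carbon steel: T≤10 °C ⇒ hinge +0.150·(-14.7−10) = -3.7050
  sulphur-dioxide contribution → 0.2305 μm/a
  chloride contribution → 0.3373 μm/a
  total first-year rate 0.5678 μm/a
Category bounds: 0…1.3 μm/a bracket r_corr ⇒ C1

C1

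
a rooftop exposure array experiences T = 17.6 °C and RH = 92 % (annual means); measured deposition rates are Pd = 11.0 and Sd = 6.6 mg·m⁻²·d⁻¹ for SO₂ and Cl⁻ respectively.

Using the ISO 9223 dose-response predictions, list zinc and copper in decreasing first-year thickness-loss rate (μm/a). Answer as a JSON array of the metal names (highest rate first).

zinc: T>10 °C ⇒ hinge -0.071·(17.6−10) = -0.5396
  sulphur-dioxide contribution → 1.487 μm/a
  chloride contribution → 0.4781 μm/a
  ⇒ r_corr(zinc) = 1.965 μm/a
copper: temperature factor f = -0.080·(7.6) = -0.6080
  sulphur-dioxide contribution → 1.226 μm/a
  chloride contribution → 1.109 μm/a
  total first-year rate 2.335 μm/a
Ordering by μm/a: copper (2.33) > zinc (1.97)

["copper", "zinc"]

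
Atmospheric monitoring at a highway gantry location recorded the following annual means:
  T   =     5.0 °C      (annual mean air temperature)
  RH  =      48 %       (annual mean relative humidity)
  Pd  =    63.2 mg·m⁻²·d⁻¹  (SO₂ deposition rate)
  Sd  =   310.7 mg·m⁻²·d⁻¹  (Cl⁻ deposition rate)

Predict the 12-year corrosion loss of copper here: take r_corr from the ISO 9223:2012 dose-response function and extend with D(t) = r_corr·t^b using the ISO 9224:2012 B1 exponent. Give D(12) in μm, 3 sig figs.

D(12) = 2.56 μm

copper: temperature factor f = +0.126·(-5.0) = -0.6300
  SO₂ term: 0.0053·63.2^0.26·exp(0.059·48-0.6300) = 0.1409
  Cl⁻ term: 0.01025·310.7^0.27·exp(0.036·48+0.049·5.0) = 0.3472
  r_corr = 0.1409 + 0.3472 = 0.488 μm/a
Power-law: D(12) = r_corr · 12^0.667
  D(12) = 0.488 × 12^0.667 = 0.488 × 5.246 = 2.56 μm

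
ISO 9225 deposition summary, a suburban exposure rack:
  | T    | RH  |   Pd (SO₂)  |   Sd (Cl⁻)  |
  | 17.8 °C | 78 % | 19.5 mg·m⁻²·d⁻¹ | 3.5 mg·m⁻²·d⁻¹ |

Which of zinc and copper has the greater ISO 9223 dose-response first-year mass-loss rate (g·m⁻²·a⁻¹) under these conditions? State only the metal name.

copper

zinc: T>10 °C ⇒ hinge -0.071·(17.8−10) = -0.5538
  Pd branch = 0.0129·Pd^0.44·e^(0.046·RH+f) = 0.9907 μm/a
  Cl⁻ term: 0.0175·3.5^0.57·exp(0.008·78+0.085·17.8) = 0.3029
  sum: 0.9907 + 0.3029 → r_corr = 1.294 μm/a
  mass loss = 1.294 μm/a × 7.14 g/cm³ = 9.236 g·m⁻²·a⁻¹
copper: T>10 °C ⇒ hinge -0.080·(17.8−10) = -0.6240
  Pd branch = 0.0053·Pd^0.26·e^(0.059·RH+f) = 0.6128 μm/a
  Cl⁻ term: 0.01025·3.5^0.27·exp(0.036·78+0.049·17.8) = 0.57
  r_corr = 0.6128 + 0.57 = 1.183 μm/a
  mass loss = 1.183 μm/a × 8.96 g/cm³ = 10.6 g·m⁻²·a⁻¹
Ordering by g·m⁻²·a⁻¹: copper (10.6) > zinc (9.24)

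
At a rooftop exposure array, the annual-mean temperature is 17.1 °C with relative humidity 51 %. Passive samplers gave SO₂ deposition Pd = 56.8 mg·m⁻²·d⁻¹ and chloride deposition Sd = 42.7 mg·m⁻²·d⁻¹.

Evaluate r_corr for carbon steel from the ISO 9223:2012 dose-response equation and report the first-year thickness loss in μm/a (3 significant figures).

carbon steel: T>10 °C ⇒ hinge -0.054·(17.1−10) = -0.3834
  Pd branch = 1.77·Pd^0.52·e^(0.02·RH+f) = 27.33 μm/a
  Cl⁻ term: 0.102·42.7^0.62·exp(0.033·51+0.04·17.1) = 11.15
  sum: 27.33 + 11.15 → r_corr = 38.49 μm/a

r_corr = 38.5 μm/a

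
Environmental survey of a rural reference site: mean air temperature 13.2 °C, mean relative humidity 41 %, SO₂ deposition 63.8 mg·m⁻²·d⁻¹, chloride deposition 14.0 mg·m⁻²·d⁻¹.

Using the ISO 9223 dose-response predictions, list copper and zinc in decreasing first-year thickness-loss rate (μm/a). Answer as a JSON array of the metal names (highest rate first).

copper: temperature factor f = -0.080·(3.2) = -0.2560
  SO₂ term: 0.0053·63.8^0.26·exp(0.059·41-0.2560) = 0.1358
  Sd branch = 0.01025·Sd^0.27·e^(0.036·RH+0.049·T) = 0.1746 μm/a
  r_corr = 0.1358 + 0.1746 = 0.3104 μm/a
zinc: temperature factor f = -0.071·(3.2) = -0.2272
  SO₂ term: 0.0129·63.8^0.44·exp(0.046·41-0.2272) = 0.4218
  Sd branch = 0.0175·Sd^0.57·e^(0.008·RH+0.085·T) = 0.3358 μm/a
  r_corr = 0.4218 + 0.3358 = 0.7576 μm/a
Ordering by μm/a: zinc (0.758) > copper (0.31)

["zinc", "copper"]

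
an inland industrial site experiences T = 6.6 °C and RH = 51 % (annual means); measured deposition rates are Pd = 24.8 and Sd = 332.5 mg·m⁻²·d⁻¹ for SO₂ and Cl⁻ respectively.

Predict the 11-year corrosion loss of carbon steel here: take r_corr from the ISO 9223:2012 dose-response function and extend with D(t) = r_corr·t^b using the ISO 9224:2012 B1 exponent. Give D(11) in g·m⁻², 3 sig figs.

D(11) = 1.15e+03 g·m⁻²

carbon steel: temperature factor f = +0.150·(-3.4) = -0.5100
  Pd branch = 1.77·Pd^0.52·e^(0.02·RH+f) = 15.65 μm/a
  Sd branch = 0.102·Sd^0.62·e^(0.033·RH+0.04·T) = 26.16 μm/a
  r_corr = 15.65 + 26.16 = 41.81 μm/a
ISO 9224: D(t) = r_corr · t^b with b = 0.523 (carbon steel, B1)
  D(11) = 41.81 × 11^0.523 = 41.81 × 3.505 = 146.5 μm
  Mass loss = 146.5 μm × 7.85 g/cm³ = 1150 g·m⁻²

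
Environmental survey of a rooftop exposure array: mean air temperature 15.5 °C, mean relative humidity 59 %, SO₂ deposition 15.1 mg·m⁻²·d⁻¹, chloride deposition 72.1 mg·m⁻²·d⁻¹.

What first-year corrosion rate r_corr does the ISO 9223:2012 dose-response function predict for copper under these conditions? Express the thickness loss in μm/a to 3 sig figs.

r_corr = 0.806 μm/a

copper: temperature factor f = -0.080·(5.5) = -0.4400
  SO₂ term: 0.0053·15.1^0.26·exp(0.059·59-0.4400) = 0.2246
  Cl⁻ term: 0.01025·72.1^0.27·exp(0.036·59+0.049·15.5) = 0.5816
  sum: 0.2246 + 0.5816 → r_corr = 0.8063 μm/a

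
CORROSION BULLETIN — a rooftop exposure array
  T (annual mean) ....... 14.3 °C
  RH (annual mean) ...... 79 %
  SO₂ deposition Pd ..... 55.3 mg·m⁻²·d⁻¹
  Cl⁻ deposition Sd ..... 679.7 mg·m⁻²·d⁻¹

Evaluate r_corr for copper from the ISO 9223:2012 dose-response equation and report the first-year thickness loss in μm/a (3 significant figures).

r_corr = 3.19 μm/a

copper: T>10 °C ⇒ hinge -0.080·(14.3−10) = -0.3440
  Pd branch = 0.0053·Pd^0.26·e^(0.059·RH+f) = 1.128 μm/a
  Cl⁻ term: 0.01025·679.7^0.27·exp(0.036·79+0.049·14.3) = 2.065
  r_corr = 1.128 + 2.065 = 3.193 μm/a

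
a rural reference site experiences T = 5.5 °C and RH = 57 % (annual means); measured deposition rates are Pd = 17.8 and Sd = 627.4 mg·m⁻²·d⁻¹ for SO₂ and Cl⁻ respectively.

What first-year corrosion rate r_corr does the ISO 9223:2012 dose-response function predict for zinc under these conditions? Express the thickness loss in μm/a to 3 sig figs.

zinc: temperature factor f = +0.038·(-4.5) = -0.1710
  Pd branch = 0.0129·Pd^0.44·e^(0.046·RH+f) = 0.5312 μm/a
  Cl⁻ term: 0.0175·627.4^0.57·exp(0.008·57+0.085·5.5) = 1.733
  sum: 0.5312 + 1.733 → r_corr = 2.264 μm/a

r_corr = 2.26 μm/a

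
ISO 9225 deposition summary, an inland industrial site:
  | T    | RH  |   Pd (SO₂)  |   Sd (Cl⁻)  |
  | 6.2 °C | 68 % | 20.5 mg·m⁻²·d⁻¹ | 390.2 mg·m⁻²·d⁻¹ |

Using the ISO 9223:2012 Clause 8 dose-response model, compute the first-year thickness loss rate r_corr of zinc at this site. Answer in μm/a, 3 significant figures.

zinc: f(T) = +0.038·(T−10) [T≤10 °C] = -0.1444
  Pd branch = 0.0129·Pd^0.44·e^(0.046·RH+f) = 0.9628 μm/a
  Sd branch = 0.0175·Sd^0.57·e^(0.008·RH+0.085·T) = 1.532 μm/a
  sum: 0.9628 + 1.532 → r_corr = 2.495 μm/a

r_corr = 2.49 μm/a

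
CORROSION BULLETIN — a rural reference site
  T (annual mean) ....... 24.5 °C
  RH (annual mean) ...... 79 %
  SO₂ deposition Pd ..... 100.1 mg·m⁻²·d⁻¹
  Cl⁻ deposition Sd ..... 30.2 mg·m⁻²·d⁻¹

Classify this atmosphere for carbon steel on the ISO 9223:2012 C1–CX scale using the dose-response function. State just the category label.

carbon steel: f(T) = -0.054·(T−10) [T>10 °C] = -0.7830
  Pd branch = 1.77·Pd^0.52·e^(0.02·RH+f) = 43.09 μm/a
  Cl⁻ term: 0.102·30.2^0.62·exp(0.033·79+0.04·24.5) = 30.48
  sum: 43.09 + 30.48 → r_corr = 73.57 μm/a
ISO 9223 Table 2 (carbon steel): 50 < 73.6 ≤ 80 μm/a ⇒ C4

C4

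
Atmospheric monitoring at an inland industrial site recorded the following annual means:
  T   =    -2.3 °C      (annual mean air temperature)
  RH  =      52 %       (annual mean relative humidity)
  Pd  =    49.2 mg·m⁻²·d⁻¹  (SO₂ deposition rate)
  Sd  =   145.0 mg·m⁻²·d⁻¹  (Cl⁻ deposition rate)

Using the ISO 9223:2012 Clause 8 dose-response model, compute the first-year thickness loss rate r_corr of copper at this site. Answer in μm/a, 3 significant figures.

r_corr = 0.295 μm/a

copper: temperature factor f = +0.126·(-12.3) = -1.5498
  sulphur-dioxide contribution → 0.06661 μm/a
  chloride contribution → 0.2282 μm/a
  ⇒ r_corr(copper) = 0.2948 μm/a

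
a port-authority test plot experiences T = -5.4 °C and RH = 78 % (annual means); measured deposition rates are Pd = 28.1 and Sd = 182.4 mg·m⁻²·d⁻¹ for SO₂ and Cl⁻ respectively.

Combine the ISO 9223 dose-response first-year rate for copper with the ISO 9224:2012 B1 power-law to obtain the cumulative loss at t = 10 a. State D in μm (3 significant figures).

D(10) = 3.31 μm

copper: temperature factor f = +0.126·(-15.4) = -1.9404
  sulphur-dioxide contribution → 0.1807 μm/a
  chloride contribution → 0.5318 μm/a
  ⇒ r_corr(copper) = 0.7125 μm/a
Long-term exponent b (ISO 9224 Table 2, B1) = 0.667
  D(10) = 0.7125 × 10^0.667 = 0.7125 × 4.645 = 3.31 μm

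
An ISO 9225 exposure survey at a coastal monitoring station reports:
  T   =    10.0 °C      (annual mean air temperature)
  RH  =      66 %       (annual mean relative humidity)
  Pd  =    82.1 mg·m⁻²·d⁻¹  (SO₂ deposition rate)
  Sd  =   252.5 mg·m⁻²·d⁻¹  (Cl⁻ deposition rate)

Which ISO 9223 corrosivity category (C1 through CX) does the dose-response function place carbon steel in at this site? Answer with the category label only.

C5

carbon steel: T≤10 °C ⇒ hinge +0.150·(10.0−10) = +0.0000
  sulphur-dioxide contribution → 65.57 μm/a
  chloride contribution → 41.46 μm/a
  ⇒ r_corr(carbon steel) = 107 μm/a
ISO 9223 Table 2 (carbon steel): 80 < 107 ≤ 200 μm/a ⇒ C5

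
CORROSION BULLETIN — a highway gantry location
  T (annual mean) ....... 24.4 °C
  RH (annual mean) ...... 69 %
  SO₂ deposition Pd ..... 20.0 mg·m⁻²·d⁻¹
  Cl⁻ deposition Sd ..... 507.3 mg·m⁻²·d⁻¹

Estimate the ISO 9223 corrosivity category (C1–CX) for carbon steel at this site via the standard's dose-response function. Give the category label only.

carbon steel: temperature factor f = -0.054·(14.4) = -0.7776
  sulphur-dioxide contribution → 15.35 μm/a
  chloride contribution → 125.5 μm/a
  total first-year rate 140.8 μm/a
ISO 9223 Table 2 (carbon steel): 80 < 141 ≤ 200 μm/a ⇒ C5

C5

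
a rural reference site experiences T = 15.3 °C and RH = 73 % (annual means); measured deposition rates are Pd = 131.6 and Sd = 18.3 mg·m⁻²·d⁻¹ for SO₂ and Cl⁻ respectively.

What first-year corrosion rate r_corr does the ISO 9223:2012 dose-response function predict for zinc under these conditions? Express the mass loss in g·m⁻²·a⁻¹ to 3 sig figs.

zinc: f(T) = -0.071·(T−10) [T>10 °C] = -0.3763
  sulphur-dioxide contribution → 2.178 μm/a
  chloride contribution → 0.604 μm/a
  total first-year rate 2.782 μm/a
Convert to mass loss: 2.782 μm/a × 7.14 g/cm³ = 19.86 g·m⁻²·a⁻¹

r_corr = 19.9 g·m⁻²·a⁻¹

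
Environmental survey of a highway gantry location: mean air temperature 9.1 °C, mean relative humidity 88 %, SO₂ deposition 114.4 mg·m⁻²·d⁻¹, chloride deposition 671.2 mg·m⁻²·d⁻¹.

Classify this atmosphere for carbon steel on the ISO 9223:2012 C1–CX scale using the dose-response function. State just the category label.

CX

carbon steel: temperature factor f = +0.150·(-0.9) = -0.1350
  Pd branch = 1.77·Pd^0.52·e^(0.02·RH+f) = 105.7 μm/a
  Cl⁻ term: 0.102·671.2^0.62·exp(0.033·88+0.04·9.1) = 151.5
  sum: 105.7 + 151.5 → r_corr = 257.2 μm/a
ISO 9223 Table 2 (carbon steel): 200 < 257 ≤ 700 μm/a ⇒ CX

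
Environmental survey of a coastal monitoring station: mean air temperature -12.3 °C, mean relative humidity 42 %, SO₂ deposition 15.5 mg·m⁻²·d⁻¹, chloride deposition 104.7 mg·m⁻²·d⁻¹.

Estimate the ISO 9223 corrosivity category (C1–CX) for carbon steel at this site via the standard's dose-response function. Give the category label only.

C2

carbon steel: temperature factor f = +0.150·(-22.3) = -3.3450
  SO₂ term: 1.77·15.5^0.52·exp(0.02·42-3.3450) = 0.6012
  Sd branch = 0.102·Sd^0.62·e^(0.033·RH+0.04·T) = 4.459 μm/a
  sum: 0.6012 + 4.459 → r_corr = 5.06 μm/a
ISO 9223 Table 2 (carbon steel): 1.3 < 5.06 ≤ 25 μm/a ⇒ C2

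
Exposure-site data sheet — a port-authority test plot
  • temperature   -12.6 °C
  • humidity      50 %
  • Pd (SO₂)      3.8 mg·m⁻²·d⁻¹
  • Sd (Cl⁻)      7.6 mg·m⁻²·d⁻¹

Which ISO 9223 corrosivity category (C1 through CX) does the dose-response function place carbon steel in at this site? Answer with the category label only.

C2

carbon steel: f(T) = +0.150·(T−10) [T≤10 °C] = -3.3900
  SO₂ term: 1.77·3.8^0.52·exp(0.02·50-3.3900) = 0.3247
  Sd branch = 0.102·Sd^0.62·e^(0.033·RH+0.04·T) = 1.128 μm/a
  sum: 0.3247 + 1.128 → r_corr = 1.453 μm/a
Category bounds: 1.3…25 μm/a bracket r_corr ⇒ C2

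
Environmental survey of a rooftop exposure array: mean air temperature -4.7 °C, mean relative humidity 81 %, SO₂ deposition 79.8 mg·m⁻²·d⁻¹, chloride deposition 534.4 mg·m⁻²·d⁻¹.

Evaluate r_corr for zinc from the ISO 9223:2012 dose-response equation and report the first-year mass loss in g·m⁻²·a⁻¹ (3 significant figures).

zinc: T≤10 °C ⇒ hinge +0.038·(-4.7−10) = -0.5586
  SO₂ term: 0.0129·79.8^0.44·exp(0.046·81-0.5586) = 2.104
  Sd branch = 0.0175·Sd^0.57·e^(0.008·RH+0.085·T) = 0.8051 μm/a
  r_corr = 2.104 + 0.8051 = 2.909 μm/a
Convert to mass loss: 2.909 μm/a × 7.14 g/cm³ = 20.77 g·m⁻²·a⁻¹

r_corr = 20.8 g·m⁻²·a⁻¹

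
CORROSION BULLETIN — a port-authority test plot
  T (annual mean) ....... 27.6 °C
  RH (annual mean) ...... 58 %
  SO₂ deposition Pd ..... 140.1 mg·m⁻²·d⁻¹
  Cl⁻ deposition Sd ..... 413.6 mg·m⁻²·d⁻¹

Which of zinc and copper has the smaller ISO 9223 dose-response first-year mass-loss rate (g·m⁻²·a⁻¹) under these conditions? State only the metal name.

zinc: f(T) = -0.071·(T−10) [T>10 °C] = -1.2496
  Pd branch = 0.0129·Pd^0.44·e^(0.046·RH+f) = 0.4688 μm/a
  Cl⁻ term: 0.0175·413.6^0.57·exp(0.008·58+0.085·27.6) = 9.013
  r_corr = 0.4688 + 9.013 = 9.482 μm/a
  mass loss = 9.482 μm/a × 7.14 g/cm³ = 67.7 g·m⁻²·a⁻¹
copper: temperature factor f = -0.080·(17.6) = -1.4080
  SO₂ term: 0.0053·140.1^0.26·exp(0.059·58-1.4080) = 0.1436
  Cl⁻ term: 0.01025·413.6^0.27·exp(0.036·58+0.049·27.6) = 1.627
  sum: 0.1436 + 1.627 → r_corr = 1.77 μm/a
  mass loss = 1.77 μm/a × 8.96 g/cm³ = 15.86 g·m⁻²·a⁻¹
Ordering by g·m⁻²·a⁻¹: zinc (67.7) > copper (15.9)

copper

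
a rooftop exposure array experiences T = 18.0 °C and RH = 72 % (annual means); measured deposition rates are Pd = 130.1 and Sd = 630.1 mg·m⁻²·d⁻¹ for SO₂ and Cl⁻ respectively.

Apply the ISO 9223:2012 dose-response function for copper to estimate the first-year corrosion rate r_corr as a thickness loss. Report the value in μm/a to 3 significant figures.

copper: T>10 °C ⇒ hinge -0.080·(18.0−10) = -0.6400
  Pd branch = 0.0053·Pd^0.26·e^(0.059·RH+f) = 0.6933 μm/a
  Sd branch = 0.01025·Sd^0.27·e^(0.036·RH+0.049·T) = 1.885 μm/a
  sum: 0.6933 + 1.885 → r_corr = 2.578 μm/a

r_corr = 2.58 μm/a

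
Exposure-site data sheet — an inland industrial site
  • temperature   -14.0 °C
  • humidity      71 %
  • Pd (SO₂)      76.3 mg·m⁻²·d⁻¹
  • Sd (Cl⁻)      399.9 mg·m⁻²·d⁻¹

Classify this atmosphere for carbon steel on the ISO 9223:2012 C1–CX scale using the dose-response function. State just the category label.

C3

carbon steel: temperature factor f = +0.150·(-24.0) = -3.6000
  Pd branch = 1.77·Pd^0.52·e^(0.02·RH+f) = 1.906 μm/a
  Cl⁻ term: 0.102·399.9^0.62·exp(0.033·71+0.04·-14.0) = 24.9
  r_corr = 1.906 + 24.9 = 26.8 μm/a
ISO 9223 Table 2 (carbon steel): 25 < 26.8 ≤ 50 μm/a ⇒ C3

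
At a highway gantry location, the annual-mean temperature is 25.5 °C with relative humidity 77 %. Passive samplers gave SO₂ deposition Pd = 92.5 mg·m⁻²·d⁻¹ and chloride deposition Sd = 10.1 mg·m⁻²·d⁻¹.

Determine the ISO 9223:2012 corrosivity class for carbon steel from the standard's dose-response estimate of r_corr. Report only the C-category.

carbon steel: temperature factor f = -0.054·(15.5) = -0.8370
  SO₂ term: 1.77·92.5^0.52·exp(0.02·77-0.8370) = 37.64
  Cl⁻ term: 0.102·10.1^0.62·exp(0.033·77+0.04·25.5) = 15.06
  sum: 37.64 + 15.06 → r_corr = 52.7 μm/a
ISO 9223 Table 2 (carbon steel): 50 < 52.7 ≤ 80 μm/a ⇒ C4

C4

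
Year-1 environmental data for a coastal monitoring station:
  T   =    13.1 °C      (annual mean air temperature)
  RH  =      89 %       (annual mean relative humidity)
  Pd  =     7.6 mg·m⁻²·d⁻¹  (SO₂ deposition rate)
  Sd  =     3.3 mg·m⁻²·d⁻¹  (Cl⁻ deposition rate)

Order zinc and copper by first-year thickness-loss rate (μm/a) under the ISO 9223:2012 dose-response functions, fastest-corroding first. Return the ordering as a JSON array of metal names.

["copper", "zinc"]

zinc: temperature factor f = -0.071·(3.1) = -0.2201
  Pd branch = 0.0129·Pd^0.44·e^(0.046·RH+f) = 1.516 μm/a
  Sd branch = 0.0175·Sd^0.57·e^(0.008·RH+0.085·T) = 0.2145 μm/a
  sum: 1.516 + 0.2145 → r_corr = 1.73 μm/a
copper: f(T) = -0.080·(T−10) [T>10 °C] = -0.2480
  SO₂ term: 0.0053·7.6^0.26·exp(0.059·89-0.2480) = 1.337
  Sd branch = 0.01025·Sd^0.27·e^(0.036·RH+0.049·T) = 0.6622 μm/a
  r_corr = 1.337 + 0.6622 = 1.999 μm/a
Ordering by μm/a: copper (2) > zinc (1.73)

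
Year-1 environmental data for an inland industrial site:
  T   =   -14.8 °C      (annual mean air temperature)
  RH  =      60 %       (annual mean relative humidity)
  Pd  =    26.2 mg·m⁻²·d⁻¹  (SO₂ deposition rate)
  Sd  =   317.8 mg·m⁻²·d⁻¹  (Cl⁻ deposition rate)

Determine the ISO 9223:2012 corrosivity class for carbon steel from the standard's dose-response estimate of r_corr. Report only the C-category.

carbon steel: f(T) = +0.150·(T−10) [T≤10 °C] = -3.7200
  Pd branch = 1.77·Pd^0.52·e^(0.02·RH+f) = 0.7782 μm/a
  Sd branch = 0.102·Sd^0.62·e^(0.033·RH+0.04·T) = 14.55 μm/a
  r_corr = 0.7782 + 14.55 = 15.32 μm/a
ISO 9223 Table 2 (carbon steel): 1.3 < 15.3 ≤ 25 μm/a ⇒ C2

C2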